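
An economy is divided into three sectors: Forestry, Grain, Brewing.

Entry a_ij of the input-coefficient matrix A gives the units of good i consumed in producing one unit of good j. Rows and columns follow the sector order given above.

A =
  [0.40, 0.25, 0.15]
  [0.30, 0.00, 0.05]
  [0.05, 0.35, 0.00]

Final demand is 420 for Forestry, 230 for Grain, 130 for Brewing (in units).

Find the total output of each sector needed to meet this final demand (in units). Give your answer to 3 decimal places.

I − A =
  [   0.60    -0.25    -0.15]
  [  -0.30     1.00    -0.05]
  [  -0.05    -0.35     1.00]
Cofactors of I−A, C_ij = (−1)^(i+j)·(minor ij) (rows/columns in the sector order above):
  C_11 = (1.00)(1.00) − (-0.05)(-0.35) = 0.9825
  C_12 = −[(-0.30)(1.00) − (-0.05)(-0.05)] = 0.3025
  C_13 = (-0.30)(-0.35) − (1.00)(-0.05) = 0.1550
  C_21 = −[(-0.25)(1.00) − (-0.15)(-0.35)] = 0.3025
  C_22 = (0.60)(1.00) − (-0.15)(-0.05) = 0.5925
  C_23 = −[(0.60)(-0.35) − (-0.25)(-0.05)] = 0.2225
  C_31 = (-0.25)(-0.05) − (-0.15)(1.00) = 0.1625
  C_32 = −[(0.60)(-0.05) − (-0.15)(-0.30)] = 0.0750
  C_33 = (0.60)(1.00) − (-0.25)(-0.30) = 0.5250
det(I−A) = Σ_j (I−A)_1j·C_1j = (0.60)(0.9825) + (-0.25)(0.3025) + (-0.15)(0.1550) = 0.490625
adj(I−A) = Cᵀ =
  [ 0.9825   0.3025   0.1625]
  [ 0.3025   0.5925   0.0750]
  [ 0.1550   0.2225   0.5250]
(I − A)⁻¹ = adj(I−A) / det(I−A) ≈
  [   2.0025     0.6166     0.3312]
  [   0.6166     1.2076     0.1529]
  [   0.3159     0.4535     1.0701]
x = (I − A)⁻¹ d = adj(I−A)·d / det(I−A), with det(I−A) = 0.490625:
  x_1 = (0.9825·420 + 0.3025·230 + 0.1625·130) / 0.490625 = 503.35 / 0.490625 ≈ 1025.936
  x_2 = (0.3025·420 + 0.5925·230 + 0.0750·130) / 0.490625 = 273.075 / 0.490625 ≈ 556.586
  x_3 = (0.1550·420 + 0.2225·230 + 0.5250·130) / 0.490625 = 184.525 / 0.490625 ≈ 376.102

x_1 = 1025.936, x_2 = 556.586, x_3 = 376.102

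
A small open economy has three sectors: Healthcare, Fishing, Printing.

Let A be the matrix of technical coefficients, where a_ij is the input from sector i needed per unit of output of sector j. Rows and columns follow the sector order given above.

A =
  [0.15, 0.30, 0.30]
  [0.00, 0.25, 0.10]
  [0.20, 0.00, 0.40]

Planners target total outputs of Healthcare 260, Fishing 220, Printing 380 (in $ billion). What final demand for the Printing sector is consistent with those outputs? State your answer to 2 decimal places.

d_P = 176.00

I − A =
  [   0.85    -0.30    -0.30]
  [   0.00     0.75    -0.10]
  [  -0.20     0.00     0.60]
d = (I − A) x:
  d_H = (+0.85)·260 + (-0.30)·220 + (-0.30)·380 = 41.00
  d_F = (+0.00)·260 + (+0.75)·220 + (-0.10)·380 = 127.00
  d_P = (-0.20)·260 + (+0.00)·220 + (+0.60)·380 = 176.00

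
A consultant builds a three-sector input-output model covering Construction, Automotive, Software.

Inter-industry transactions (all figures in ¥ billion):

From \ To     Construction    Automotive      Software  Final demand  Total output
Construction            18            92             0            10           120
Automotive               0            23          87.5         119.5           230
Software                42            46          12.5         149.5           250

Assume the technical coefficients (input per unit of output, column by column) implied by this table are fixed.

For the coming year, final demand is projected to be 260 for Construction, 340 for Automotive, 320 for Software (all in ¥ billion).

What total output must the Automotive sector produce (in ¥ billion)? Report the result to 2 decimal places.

x_2 = 649.58

Technical coefficients a_ij = z_ij / X_j:
  a_11 = 18/120 = 0.15, a_21 = 0/120 = 0.00, a_31 = 42/120 = 0.35
  a_12 = 92/230 = 0.40, a_22 = 23/230 = 0.10, a_32 = 46/230 = 0.20
  a_13 = 0/250 = 0.00, a_23 = 87.5/250 = 0.35, a_33 = 12.5/250 = 0.05
I − A =
  [   0.85    -0.40     0.00]
  [   0.00     0.90    -0.35]
  [  -0.35    -0.20     0.95]
Cofactors of I−A, C_ij = (−1)^(i+j)·(minor ij) (rows/columns in the sector order above):
  C_11 = (0.90)(0.95) − (-0.35)(-0.20) = 0.7850
  C_12 = −[(0.00)(0.95) − (-0.35)(-0.35)] = 0.1225
  C_13 = (0.00)(-0.20) − (0.90)(-0.35) = 0.3150
  C_21 = −[(-0.40)(0.95) − (0.00)(-0.20)] = 0.3800
  C_22 = (0.85)(0.95) − (0.00)(-0.35) = 0.8075
  C_23 = −[(0.85)(-0.20) − (-0.40)(-0.35)] = 0.3100
  C_31 = (-0.40)(-0.35) − (0.00)(0.90) = 0.1400
  C_32 = −[(0.85)(-0.35) − (0.00)(0.00)] = 0.2975
  C_33 = (0.85)(0.90) − (-0.40)(0.00) = 0.7650
det(I−A) = Σ_j (I−A)_1j·C_1j = (0.85)(0.7850) + (-0.40)(0.1225) + (0.00)(0.3150) = 0.61825
adj(I−A) = Cᵀ =
  [ 0.7850   0.3800   0.1400]
  [ 0.1225   0.8075   0.2975]
  [ 0.3150   0.3100   0.7650]
(I − A)⁻¹ = adj(I−A) / det(I−A) ≈
  [   1.2697     0.6146     0.2264]
  [   0.1981     1.3061     0.4812]
  [   0.5095     0.5014     1.2374]
x = (I − A)⁻¹ d = adj(I−A)·d / det(I−A), with det(I−A) = 0.61825:
  x_1 = (0.7850·260 + 0.3800·340 + 0.1400·320) / 0.61825 = 378.10 / 0.61825 ≈ 611.56
  x_2 = (0.1225·260 + 0.8075·340 + 0.2975·320) / 0.61825 = 401.60 / 0.61825 ≈ 649.58
  x_3 = (0.3150·260 + 0.3100·340 + 0.7650·320) / 0.61825 = 432.10 / 0.61825 ≈ 698.91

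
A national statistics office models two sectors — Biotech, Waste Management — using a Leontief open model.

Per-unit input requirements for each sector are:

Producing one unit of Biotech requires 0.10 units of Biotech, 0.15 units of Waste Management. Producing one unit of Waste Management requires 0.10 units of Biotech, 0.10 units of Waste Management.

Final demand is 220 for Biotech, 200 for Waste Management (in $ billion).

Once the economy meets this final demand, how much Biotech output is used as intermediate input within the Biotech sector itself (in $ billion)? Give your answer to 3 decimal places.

z_BB = 27.421

I − A =
  [   0.90    -0.10]
  [  -0.15     0.90]
det(I−A) = (0.90)(0.90) − (-0.10)(-0.15) = 0.7950
adj(I−A) = [[0.90, 0.10], [0.15, 0.90]]
(I − A)⁻¹ = adj(I−A) / det(I−A) ≈
  [   1.1321     0.1258]
  [   0.1887     1.1321]
First solve x = (I − A)⁻¹ d = adj(I−A)·d / det(I−A); in particular x_B = (0.90·220 + 0.10·200) / 0.7950 = 218.00 / 0.7950 ≈ 274.21384.
Intermediate flow from B to B: z_BB = a_BB · x_B = 0.10 × 218.00 / 0.7950 = 21.80 / 0.7950 ≈ 27.421.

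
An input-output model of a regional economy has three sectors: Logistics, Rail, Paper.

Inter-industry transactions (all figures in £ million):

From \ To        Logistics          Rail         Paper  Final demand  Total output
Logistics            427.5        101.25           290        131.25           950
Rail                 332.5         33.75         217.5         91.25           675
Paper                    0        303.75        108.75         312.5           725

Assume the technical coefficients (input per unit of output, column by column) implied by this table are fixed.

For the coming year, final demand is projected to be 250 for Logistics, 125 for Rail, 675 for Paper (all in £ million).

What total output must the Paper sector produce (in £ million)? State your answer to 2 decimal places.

Technical coefficients a_ij = z_ij / X_j:
  a_11 = 427.5/950 = 0.45, a_21 = 332.5/950 = 0.35, a_31 = 0/950 = 0.00
  a_12 = 101.25/675 = 0.15, a_22 = 33.75/675 = 0.05, a_32 = 303.75/675 = 0.45
  a_13 = 290/725 = 0.40, a_23 = 217.5/725 = 0.30, a_33 = 108.75/725 = 0.15
I − A =
  [   0.55    -0.15    -0.40]
  [  -0.35     0.95    -0.30]
  [   0.00    -0.45     0.85]
Cofactors of I−A, C_ij = (−1)^(i+j)·(minor ij) (rows/columns in the sector order above):
  C_11 = (0.95)(0.85) − (-0.30)(-0.45) = 0.6725
  C_12 = −[(-0.35)(0.85) − (-0.30)(0.00)] = 0.2975
  C_13 = (-0.35)(-0.45) − (0.95)(0.00) = 0.1575
  C_21 = −[(-0.15)(0.85) − (-0.40)(-0.45)] = 0.3075
  C_22 = (0.55)(0.85) − (-0.40)(0.00) = 0.4675
  C_23 = −[(0.55)(-0.45) − (-0.15)(0.00)] = 0.2475
  C_31 = (-0.15)(-0.30) − (-0.40)(0.95) = 0.4250
  C_32 = −[(0.55)(-0.30) − (-0.40)(-0.35)] = 0.3050
  C_33 = (0.55)(0.95) − (-0.15)(-0.35) = 0.4700
det(I−A) = Σ_j (I−A)_1j·C_1j = (0.55)(0.6725) + (-0.15)(0.2975) + (-0.40)(0.1575) = 0.26225
adj(I−A) = Cᵀ =
  [ 0.6725   0.3075   0.4250]
  [ 0.2975   0.4675   0.3050]
  [ 0.1575   0.2475   0.4700]
(I − A)⁻¹ = adj(I−A) / det(I−A) ≈
  [   2.5643     1.1725     1.6206]
  [   1.1344     1.7827     1.1630]
  [   0.6006     0.9438     1.7922]
x = (I − A)⁻¹ d = adj(I−A)·d / det(I−A), with det(I−A) = 0.26225:
  x_1 = (0.6725·250 + 0.3075·125 + 0.4250·675) / 0.26225 = 493.4375 / 0.26225 ≈ 1881.55
  x_2 = (0.2975·250 + 0.4675·125 + 0.3050·675) / 0.26225 = 338.6875 / 0.26225 ≈ 1291.47
  x_3 = (0.1575·250 + 0.2475·125 + 0.4700·675) / 0.26225 = 387.5625 / 0.26225 ≈ 1477.84

x_3 = 1477.84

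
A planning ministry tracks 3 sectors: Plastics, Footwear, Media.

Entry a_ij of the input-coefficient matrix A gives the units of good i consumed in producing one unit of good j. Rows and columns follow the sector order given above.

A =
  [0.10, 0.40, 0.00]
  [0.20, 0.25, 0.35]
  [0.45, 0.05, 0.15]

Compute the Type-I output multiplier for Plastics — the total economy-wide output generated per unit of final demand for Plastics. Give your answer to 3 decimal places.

I − A =
  [   0.90    -0.40     0.00]
  [  -0.20     0.75    -0.35]
  [  -0.45    -0.05     0.85]
Cofactors of I−A, C_ij = (−1)^(i+j)·(minor ij) (rows/columns in the sector order above):
  C_11 = (0.75)(0.85) − (-0.35)(-0.05) = 0.6200
  C_12 = −[(-0.20)(0.85) − (-0.35)(-0.45)] = 0.3275
  C_13 = (-0.20)(-0.05) − (0.75)(-0.45) = 0.3475
  C_21 = −[(-0.40)(0.85) − (0.00)(-0.05)] = 0.3400
  C_22 = (0.90)(0.85) − (0.00)(-0.45) = 0.7650
  C_23 = −[(0.90)(-0.05) − (-0.40)(-0.45)] = 0.2250
  C_31 = (-0.40)(-0.35) − (0.00)(0.75) = 0.1400
  C_32 = −[(0.90)(-0.35) − (0.00)(-0.20)] = 0.3150
  C_33 = (0.90)(0.75) − (-0.40)(-0.20) = 0.5950
det(I−A) = Σ_j (I−A)_1j·C_1j = (0.90)(0.6200) + (-0.40)(0.3275) + (0.00)(0.3475) = 0.4270
adj(I−A) = Cᵀ =
  [ 0.6200   0.3400   0.1400]
  [ 0.3275   0.7650   0.3150]
  [ 0.3475   0.2250   0.5950]
(I − A)⁻¹ = adj(I−A) / det(I−A) ≈
  [   1.4520     0.7963     0.3279]
  [   0.7670     1.7916     0.7377]
  [   0.8138     0.5269     1.3934]
The output multiplier for sector j is the column-j sum of the Leontief inverse (I − A)⁻¹ = adj(I−A) / det(I−A).
Column P of adj(I−A): (0.6200, 0.3275, 0.3475); det(I−A) = 0.4270.
m_P = (0.6200 + 0.3275 + 0.3475) / 0.4270 = 1.295 / 0.4270 ≈ 3.033.

m_P = 3.033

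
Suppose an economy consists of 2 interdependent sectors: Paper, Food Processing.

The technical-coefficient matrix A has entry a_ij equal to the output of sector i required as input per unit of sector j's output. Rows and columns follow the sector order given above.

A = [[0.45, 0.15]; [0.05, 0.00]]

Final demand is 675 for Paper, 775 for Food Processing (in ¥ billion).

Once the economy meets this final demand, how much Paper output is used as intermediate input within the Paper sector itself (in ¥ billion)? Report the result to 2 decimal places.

z_PP = 656.34

I − A =
  [   0.55    -0.15]
  [  -0.05     1.00]
det(I−A) = (0.55)(1.00) − (-0.15)(-0.05) = 0.5425
adj(I−A) = [[1.00, 0.15], [0.05, 0.55]]
(I − A)⁻¹ = adj(I−A) / det(I−A) ≈
  [   1.8433     0.2765]
  [   0.0922     1.0138]
First solve x = (I − A)⁻¹ d = adj(I−A)·d / det(I−A); in particular x_P = (1.00·675 + 0.15·775) / 0.5425 = 791.25 / 0.5425 ≈ 1458.5253.
Intermediate flow from P to P: z_PP = a_PP · x_P = 0.45 × 791.25 / 0.5425 = 356.0625 / 0.5425 ≈ 656.34.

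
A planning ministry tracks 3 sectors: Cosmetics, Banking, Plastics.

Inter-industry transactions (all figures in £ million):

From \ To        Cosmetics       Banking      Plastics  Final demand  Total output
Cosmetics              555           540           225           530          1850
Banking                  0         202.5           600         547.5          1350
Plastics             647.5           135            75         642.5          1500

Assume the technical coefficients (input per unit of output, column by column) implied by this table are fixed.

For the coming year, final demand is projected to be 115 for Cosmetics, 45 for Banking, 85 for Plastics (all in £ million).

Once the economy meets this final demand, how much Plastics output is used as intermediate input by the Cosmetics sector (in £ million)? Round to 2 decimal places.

Technical coefficients a_ij = z_ij / X_j:
  a_CC = 555/1850 = 0.30, a_BC = 0/1850 = 0.00, a_PC = 647.5/1850 = 0.35
  a_CB = 540/1350 = 0.40, a_BB = 202.5/1350 = 0.15, a_PB = 135/1350 = 0.10
  a_CP = 225/1500 = 0.15, a_BP = 600/1500 = 0.40, a_PP = 75/1500 = 0.05
I − A =
  [   0.70    -0.40    -0.15]
  [   0.00     0.85    -0.40]
  [  -0.35    -0.10     0.95]
Cofactors of I−A, C_ij = (−1)^(i+j)·(minor ij) (rows/columns in the sector order above):
  C_11 = (0.85)(0.95) − (-0.40)(-0.10) = 0.7675
  C_12 = −[(0.00)(0.95) − (-0.40)(-0.35)] = 0.1400
  C_13 = (0.00)(-0.10) − (0.85)(-0.35) = 0.2975
  C_21 = −[(-0.40)(0.95) − (-0.15)(-0.10)] = 0.3950
  C_22 = (0.70)(0.95) − (-0.15)(-0.35) = 0.6125
  C_23 = −[(0.70)(-0.10) − (-0.40)(-0.35)] = 0.2100
  C_31 = (-0.40)(-0.40) − (-0.15)(0.85) = 0.2875
  C_32 = −[(0.70)(-0.40) − (-0.15)(0.00)] = 0.2800
  C_33 = (0.70)(0.85) − (-0.40)(0.00) = 0.5950
det(I−A) = Σ_j (I−A)_1j·C_1j = (0.70)(0.7675) + (-0.40)(0.1400) + (-0.15)(0.2975) = 0.436625
adj(I−A) = Cᵀ =
  [ 0.7675   0.3950   0.2875]
  [ 0.1400   0.6125   0.2800]
  [ 0.2975   0.2100   0.5950]
(I − A)⁻¹ = adj(I−A) / det(I−A) ≈
  [   1.7578     0.9047     0.6585]
  [   0.3206     1.4028     0.6413]
  [   0.6814     0.4810     1.3627]
First solve x = (I − A)⁻¹ d = adj(I−A)·d / det(I−A); in particular x_C = (0.7675·115 + 0.3950·45 + 0.2875·85) / 0.436625 = 130.475 / 0.436625 ≈ 298.8262.
Intermediate flow from P to C: z_PC = a_PC · x_C = 0.35 × 130.475 / 0.436625 = 45.66625 / 0.436625 ≈ 104.59.

z_PC = 104.59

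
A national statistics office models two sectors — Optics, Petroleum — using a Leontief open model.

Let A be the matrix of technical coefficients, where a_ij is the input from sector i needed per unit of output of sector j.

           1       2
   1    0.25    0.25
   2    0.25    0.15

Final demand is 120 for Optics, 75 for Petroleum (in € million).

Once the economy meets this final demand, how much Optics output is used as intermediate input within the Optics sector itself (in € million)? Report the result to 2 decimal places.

z_11 = 52.50

I − A =
  [   0.75    -0.25]
  [  -0.25     0.85]
det(I−A) = (0.75)(0.85) − (-0.25)(-0.25) = 0.5750
adj(I−A) = [[0.85, 0.25], [0.25, 0.75]]
(I − A)⁻¹ = adj(I−A) / det(I−A) ≈
  [   1.4783     0.4348]
  [   0.4348     1.3043]
First solve x = (I − A)⁻¹ d = adj(I−A)·d / det(I−A); in particular x_1 = (0.85·120 + 0.25·75) / 0.5750 = 120.75 / 0.5750 = 210.0000.
Intermediate flow from 1 to 1: z_11 = a_11 · x_1 = 0.25 × 120.75 / 0.5750 = 30.1875 / 0.5750 = 52.50.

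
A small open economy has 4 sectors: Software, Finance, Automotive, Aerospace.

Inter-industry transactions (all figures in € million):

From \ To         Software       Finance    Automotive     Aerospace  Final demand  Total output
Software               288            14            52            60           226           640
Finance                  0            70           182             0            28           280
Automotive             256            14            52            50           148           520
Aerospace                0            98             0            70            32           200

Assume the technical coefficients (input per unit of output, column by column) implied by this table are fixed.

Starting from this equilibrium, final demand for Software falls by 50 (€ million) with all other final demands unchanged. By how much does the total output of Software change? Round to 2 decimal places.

Δx_1 = -110.54

Technical coefficients a_ij = z_ij / X_j:
  a_11 = 288/640 = 0.45, a_21 = 0/640 = 0.00, a_31 = 256/640 = 0.40, a_41 = 0/640 = 0.00
  a_12 = 14/280 = 0.05, a_22 = 70/280 = 0.25, a_32 = 14/280 = 0.05, a_42 = 98/280 = 0.35
  a_13 = 52/520 = 0.10, a_23 = 182/520 = 0.35, a_33 = 52/520 = 0.10, a_43 = 0/520 = 0.00
  a_14 = 60/200 = 0.30, a_24 = 0/200 = 0.00, a_34 = 50/200 = 0.25, a_44 = 70/200 = 0.35
I − A =
  [   0.55    -0.05    -0.10    -0.30]
  [   0.00     0.75    -0.35     0.00]
  [  -0.40    -0.05     0.90    -0.25]
  [   0.00    -0.35     0.00     0.65]
Compute the cofactors C_ij = (−1)^(i+j)·(3×3 minor ij) of I−A; the adjugate is their transpose:
adj(I−A) = Cᵀ =
  [ 0.396750   0.135750   0.096875   0.220375]
  [ 0.091000   0.295750   0.125125   0.090125]
  [ 0.195000   0.121000   0.268125   0.193125]
  [ 0.049000   0.159250   0.067375   0.324625]
det(I−A) = Σ_j (I−A)_1j·C_1j = (0.55)(0.396750) + (-0.05)(0.091000) + (-0.10)(0.195000) + (-0.30)(0.049000) = 0.1794625
(I − A)⁻¹ = adj(I−A) / det(I−A) ≈
  [   2.2108     0.7564     0.5398     1.2280]
  [   0.5071     1.6480     0.6972     0.5022]
  [   1.0866     0.6742     1.4940     1.0761]
  [   0.2730     0.8874     0.3754     1.8089]
Δx = (I − A)⁻¹ Δd with Δd having -50 in the Software component and 0 elsewhere.
So Δx_1 = L_11 · (-50), where L_11 = adj(I−A)_11 / det(I−A) = 0.396750 / 0.1794625.
Δx_1 = 0.396750 × (-50) / 0.1794625 = -19.8375 / 0.1794625 ≈ -110.54.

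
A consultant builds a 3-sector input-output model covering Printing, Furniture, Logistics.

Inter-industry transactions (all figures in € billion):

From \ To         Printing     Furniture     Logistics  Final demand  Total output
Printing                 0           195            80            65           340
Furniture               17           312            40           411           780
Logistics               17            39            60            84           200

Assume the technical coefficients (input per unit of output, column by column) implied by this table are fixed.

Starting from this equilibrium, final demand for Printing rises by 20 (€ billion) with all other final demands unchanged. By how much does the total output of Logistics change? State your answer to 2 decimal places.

Technical coefficients a_ij = z_ij / X_j:
  a_PP = 0/340 = 0.00, a_FP = 17/340 = 0.05, a_LP = 17/340 = 0.05
  a_PF = 195/780 = 0.25, a_FF = 312/780 = 0.40, a_LF = 39/780 = 0.05
  a_PL = 80/200 = 0.40, a_FL = 40/200 = 0.20, a_LL = 60/200 = 0.30
I − A =
  [   1.00    -0.25    -0.40]
  [  -0.05     0.60    -0.20]
  [  -0.05    -0.05     0.70]
Cofactors of I−A, C_ij = (−1)^(i+j)·(minor ij) (rows/columns in the sector order above):
  C_11 = (0.60)(0.70) − (-0.20)(-0.05) = 0.4100
  C_12 = −[(-0.05)(0.70) − (-0.20)(-0.05)] = 0.0450
  C_13 = (-0.05)(-0.05) − (0.60)(-0.05) = 0.0325
  C_21 = −[(-0.25)(0.70) − (-0.40)(-0.05)] = 0.1950
  C_22 = (1.00)(0.70) − (-0.40)(-0.05) = 0.6800
  C_23 = −[(1.00)(-0.05) − (-0.25)(-0.05)] = 0.0625
  C_31 = (-0.25)(-0.20) − (-0.40)(0.60) = 0.2900
  C_32 = −[(1.00)(-0.20) − (-0.40)(-0.05)] = 0.2200
  C_33 = (1.00)(0.60) − (-0.25)(-0.05) = 0.5875
det(I−A) = Σ_j (I−A)_1j·C_1j = (1.00)(0.4100) + (-0.25)(0.0450) + (-0.40)(0.0325) = 0.38575
adj(I−A) = Cᵀ =
  [ 0.4100   0.1950   0.2900]
  [ 0.0450   0.6800   0.2200]
  [ 0.0325   0.0625   0.5875]
(I − A)⁻¹ = adj(I−A) / det(I−A) ≈
  [   1.0629     0.5055     0.7518]
  [   0.1167     1.7628     0.5703]
  [   0.0843     0.1620     1.5230]
Δx = (I − A)⁻¹ Δd with Δd having +20 in the Printing component and 0 elsewhere.
So Δx_L = L_LP · (+20), where L_LP = adj(I−A)_LP / det(I−A) = 0.0325 / 0.38575.
Δx_L = 0.0325 × (+20) / 0.38575 = 0.65 / 0.38575 ≈ 1.69.

Δx_L = 1.69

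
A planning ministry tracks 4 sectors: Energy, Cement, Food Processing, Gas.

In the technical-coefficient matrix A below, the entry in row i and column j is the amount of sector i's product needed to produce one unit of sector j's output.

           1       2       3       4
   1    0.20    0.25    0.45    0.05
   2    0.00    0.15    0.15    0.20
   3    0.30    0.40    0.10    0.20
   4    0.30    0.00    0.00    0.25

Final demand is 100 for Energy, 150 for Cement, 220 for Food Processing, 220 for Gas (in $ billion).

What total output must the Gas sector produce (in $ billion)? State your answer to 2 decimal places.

I − A =
  [   0.80    -0.25    -0.45    -0.05]
  [   0.00     0.85    -0.15    -0.20]
  [  -0.30    -0.40     0.90    -0.20]
  [  -0.30     0.00     0.00     0.75]
Compute the cofactors C_ij = (−1)^(i+j)·(3×3 minor ij) of I−A; the adjugate is their transpose:
adj(I−A) = Cᵀ =
  [ 0.52875   0.30375   0.31500   0.20025]
  [ 0.09675   0.39825   0.11475   0.14325]
  [ 0.26625   0.30525   0.48225   0.22775]
  [ 0.21150   0.12150   0.12600   0.43800]
det(I−A) = Σ_j (I−A)_1j·C_1j = (0.80)(0.52875) + (-0.25)(0.09675) + (-0.45)(0.26625) + (-0.05)(0.21150) = 0.268425
(I − A)⁻¹ = adj(I−A) / det(I−A) ≈
  [   1.9698     1.1316     1.1735     0.7460]
  [   0.3604     1.4837     0.4275     0.5337]
  [   0.9919     1.1372     1.7966     0.8485]
  [   0.7879     0.4526     0.4694     1.6317]
x = (I − A)⁻¹ d = adj(I−A)·d / det(I−A), with det(I−A) = 0.268425:
  x_1 = (0.52875·100 + 0.30375·150 + 0.31500·220 + 0.20025·220) / 0.268425 = 211.7925 / 0.268425 ≈ 789.02
  x_2 = (0.09675·100 + 0.39825·150 + 0.11475·220 + 0.14325·220) / 0.268425 = 126.1725 / 0.268425 ≈ 470.05
  x_3 = (0.26625·100 + 0.30525·150 + 0.48225·220 + 0.22775·220) / 0.268425 = 228.6125 / 0.268425 ≈ 851.68
  x_4 = (0.21150·100 + 0.12150·150 + 0.12600·220 + 0.43800·220) / 0.268425 = 163.455 / 0.268425 ≈ 608.94

x_4 = 608.94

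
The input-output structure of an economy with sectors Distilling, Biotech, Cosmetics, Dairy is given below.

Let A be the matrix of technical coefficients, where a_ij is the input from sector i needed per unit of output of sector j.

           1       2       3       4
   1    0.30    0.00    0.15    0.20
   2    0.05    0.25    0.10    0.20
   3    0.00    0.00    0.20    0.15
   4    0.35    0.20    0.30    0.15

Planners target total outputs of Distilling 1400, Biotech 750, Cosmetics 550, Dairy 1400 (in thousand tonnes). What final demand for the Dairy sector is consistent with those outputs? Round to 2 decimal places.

d_4 = 385.00

I − A =
  [   0.70     0.00    -0.15    -0.20]
  [  -0.05     0.75    -0.10    -0.20]
  [   0.00     0.00     0.80    -0.15]
  [  -0.35    -0.20    -0.30     0.85]
d = (I − A) x:
  d_1 = (+0.70)·1400 + (+0.00)·750 + (-0.15)·550 + (-0.20)·1400 = 617.50
  d_2 = (-0.05)·1400 + (+0.75)·750 + (-0.10)·550 + (-0.20)·1400 = 157.50
  d_3 = (+0.00)·1400 + (+0.00)·750 + (+0.80)·550 + (-0.15)·1400 = 230.00
  d_4 = (-0.35)·1400 + (-0.20)·750 + (-0.30)·550 + (+0.85)·1400 = 385.00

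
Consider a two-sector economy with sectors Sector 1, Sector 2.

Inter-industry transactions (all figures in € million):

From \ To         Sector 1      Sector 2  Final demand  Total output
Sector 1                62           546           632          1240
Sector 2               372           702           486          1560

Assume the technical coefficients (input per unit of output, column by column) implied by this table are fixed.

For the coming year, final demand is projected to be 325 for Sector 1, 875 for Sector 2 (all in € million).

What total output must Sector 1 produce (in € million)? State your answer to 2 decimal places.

Technical coefficients a_ij = z_ij / X_j:
  a_11 = 62/1240 = 0.05, a_21 = 372/1240 = 0.30
  a_12 = 546/1560 = 0.35, a_22 = 702/1560 = 0.45
I − A =
  [   0.95    -0.35]
  [  -0.30     0.55]
det(I−A) = (0.95)(0.55) − (-0.35)(-0.30) = 0.4175
adj(I−A) = [[0.55, 0.35], [0.30, 0.95]]
(I − A)⁻¹ = adj(I−A) / det(I−A) ≈
  [   1.3174     0.8383]
  [   0.7186     2.2754]
x = (I − A)⁻¹ d = adj(I−A)·d / det(I−A), with det(I−A) = 0.4175:
  x_1 = (0.55·325 + 0.35·875) / 0.4175 = 485.00 / 0.4175 ≈ 1161.68
  x_2 = (0.30·325 + 0.95·875) / 0.4175 = 928.75 / 0.4175 ≈ 2224.55

x_1 = 1161.68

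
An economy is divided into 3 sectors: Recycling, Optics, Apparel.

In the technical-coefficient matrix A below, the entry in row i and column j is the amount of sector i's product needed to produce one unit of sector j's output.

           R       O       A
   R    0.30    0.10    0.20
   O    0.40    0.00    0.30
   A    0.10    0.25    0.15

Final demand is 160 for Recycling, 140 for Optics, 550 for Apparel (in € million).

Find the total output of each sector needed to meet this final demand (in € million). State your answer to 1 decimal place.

I − A =
  [   0.70    -0.10    -0.20]
  [  -0.40     1.00    -0.30]
  [  -0.10    -0.25     0.85]
Cofactors of I−A, C_ij = (−1)^(i+j)·(minor ij) (rows/columns in the sector order above):
  C_11 = (1.00)(0.85) − (-0.30)(-0.25) = 0.7750
  C_12 = −[(-0.40)(0.85) − (-0.30)(-0.10)] = 0.3700
  C_13 = (-0.40)(-0.25) − (1.00)(-0.10) = 0.2000
  C_21 = −[(-0.10)(0.85) − (-0.20)(-0.25)] = 0.1350
  C_22 = (0.70)(0.85) − (-0.20)(-0.10) = 0.5750
  C_23 = −[(0.70)(-0.25) − (-0.10)(-0.10)] = 0.1850
  C_31 = (-0.10)(-0.30) − (-0.20)(1.00) = 0.2300
  C_32 = −[(0.70)(-0.30) − (-0.20)(-0.40)] = 0.2900
  C_33 = (0.70)(1.00) − (-0.10)(-0.40) = 0.6600
det(I−A) = Σ_j (I−A)_1j·C_1j = (0.70)(0.7750) + (-0.10)(0.3700) + (-0.20)(0.2000) = 0.4655
adj(I−A) = Cᵀ =
  [ 0.7750   0.1350   0.2300]
  [ 0.3700   0.5750   0.2900]
  [ 0.2000   0.1850   0.6600]
(I − A)⁻¹ = adj(I−A) / det(I−A) ≈
  [   1.6649     0.2900     0.4941]
  [   0.7948     1.2352     0.6230]
  [   0.4296     0.3974     1.4178]
x = (I − A)⁻¹ d = adj(I−A)·d / det(I−A), with det(I−A) = 0.4655:
  x_R = (0.7750·160 + 0.1350·140 + 0.2300·550) / 0.4655 = 269.40 / 0.4655 ≈ 578.7
  x_O = (0.3700·160 + 0.5750·140 + 0.2900·550) / 0.4655 = 299.20 / 0.4655 ≈ 642.7
  x_A = (0.2000·160 + 0.1850·140 + 0.6600·550) / 0.4655 = 420.90 / 0.4655 ≈ 904.2

x_R = 578.7, x_O = 642.7, x_A = 904.2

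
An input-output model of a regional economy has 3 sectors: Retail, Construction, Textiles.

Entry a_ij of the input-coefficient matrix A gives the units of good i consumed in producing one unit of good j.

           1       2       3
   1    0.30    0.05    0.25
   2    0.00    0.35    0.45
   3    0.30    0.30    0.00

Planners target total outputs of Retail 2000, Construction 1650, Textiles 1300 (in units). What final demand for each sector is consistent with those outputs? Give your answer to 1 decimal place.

d_1 = 992.5, d_2 = 487.5, d_3 = 205.0

I − A =
  [   0.70    -0.05    -0.25]
  [   0.00     0.65    -0.45]
  [  -0.30    -0.30     1.00]
d = (I − A) x:
  d_1 = (+0.70)·2000 + (-0.05)·1650 + (-0.25)·1300 = 992.5
  d_2 = (+0.00)·2000 + (+0.65)·1650 + (-0.45)·1300 = 487.5
  d_3 = (-0.30)·2000 + (-0.30)·1650 + (+1.00)·1300 = 205.0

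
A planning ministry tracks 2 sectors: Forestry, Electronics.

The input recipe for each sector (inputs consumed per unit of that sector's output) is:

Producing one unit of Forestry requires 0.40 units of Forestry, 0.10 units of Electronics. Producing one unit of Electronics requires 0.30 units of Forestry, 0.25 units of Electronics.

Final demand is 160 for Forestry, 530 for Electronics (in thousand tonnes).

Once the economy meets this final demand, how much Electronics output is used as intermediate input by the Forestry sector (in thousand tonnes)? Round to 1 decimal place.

z_EF = 66.4

I − A =
  [   0.60    -0.30]
  [  -0.10     0.75]
det(I−A) = (0.60)(0.75) − (-0.30)(-0.10) = 0.4200
adj(I−A) = [[0.75, 0.30], [0.10, 0.60]]
(I − A)⁻¹ = adj(I−A) / det(I−A) ≈
  [   1.7857     0.7143]
  [   0.2381     1.4286]
First solve x = (I − A)⁻¹ d = adj(I−A)·d / det(I−A); in particular x_F = (0.75·160 + 0.30·530) / 0.4200 = 279.00 / 0.4200 ≈ 664.286.
Intermediate flow from E to F: z_EF = a_EF · x_F = 0.10 × 279.00 / 0.4200 = 27.90 / 0.4200 ≈ 66.4.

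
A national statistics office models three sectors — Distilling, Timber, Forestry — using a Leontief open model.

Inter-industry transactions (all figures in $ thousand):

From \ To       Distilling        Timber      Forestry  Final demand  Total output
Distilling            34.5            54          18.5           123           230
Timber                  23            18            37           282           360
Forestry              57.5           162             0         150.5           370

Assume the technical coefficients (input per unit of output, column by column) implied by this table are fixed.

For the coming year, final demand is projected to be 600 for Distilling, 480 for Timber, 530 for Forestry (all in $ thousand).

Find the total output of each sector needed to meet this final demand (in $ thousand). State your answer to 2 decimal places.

x_D = 894.82, x_T = 712.54, x_F = 1074.35

Technical coefficients a_ij = z_ij / X_j:
  a_DD = 34.5/230 = 0.15, a_TD = 23/230 = 0.10, a_FD = 57.5/230 = 0.25
  a_DT = 54/360 = 0.15, a_TT = 18/360 = 0.05, a_FT = 162/360 = 0.45
  a_DF = 18.5/370 = 0.05, a_TF = 37/370 = 0.10, a_FF = 0/370 = 0.00
I − A =
  [   0.85    -0.15    -0.05]
  [  -0.10     0.95    -0.10]
  [  -0.25    -0.45     1.00]
Cofactors of I−A, C_ij = (−1)^(i+j)·(minor ij) (rows/columns in the sector order above):
  C_11 = (0.95)(1.00) − (-0.10)(-0.45) = 0.9050
  C_12 = −[(-0.10)(1.00) − (-0.10)(-0.25)] = 0.1250
  C_13 = (-0.10)(-0.45) − (0.95)(-0.25) = 0.2825
  C_21 = −[(-0.15)(1.00) − (-0.05)(-0.45)] = 0.1725
  C_22 = (0.85)(1.00) − (-0.05)(-0.25) = 0.8375
  C_23 = −[(0.85)(-0.45) − (-0.15)(-0.25)] = 0.4200
  C_31 = (-0.15)(-0.10) − (-0.05)(0.95) = 0.0625
  C_32 = −[(0.85)(-0.10) − (-0.05)(-0.10)] = 0.0900
  C_33 = (0.85)(0.95) − (-0.15)(-0.10) = 0.7925
det(I−A) = Σ_j (I−A)_1j·C_1j = (0.85)(0.9050) + (-0.15)(0.1250) + (-0.05)(0.2825) = 0.736375
adj(I−A) = Cᵀ =
  [ 0.9050   0.1725   0.0625]
  [ 0.1250   0.8375   0.0900]
  [ 0.2825   0.4200   0.7925]
(I − A)⁻¹ = adj(I−A) / det(I−A) ≈
  [   1.2290     0.2343     0.0849]
  [   0.1698     1.1373     0.1222]
  [   0.3836     0.5704     1.0762]
x = (I − A)⁻¹ d = adj(I−A)·d / det(I−A), with det(I−A) = 0.736375:
  x_D = (0.9050·600 + 0.1725·480 + 0.0625·530) / 0.736375 = 658.925 / 0.736375 ≈ 894.82
  x_T = (0.1250·600 + 0.8375·480 + 0.0900·530) / 0.736375 = 524.70 / 0.736375 ≈ 712.54
  x_F = (0.2825·600 + 0.4200·480 + 0.7925·530) / 0.736375 = 791.125 / 0.736375 ≈ 1074.35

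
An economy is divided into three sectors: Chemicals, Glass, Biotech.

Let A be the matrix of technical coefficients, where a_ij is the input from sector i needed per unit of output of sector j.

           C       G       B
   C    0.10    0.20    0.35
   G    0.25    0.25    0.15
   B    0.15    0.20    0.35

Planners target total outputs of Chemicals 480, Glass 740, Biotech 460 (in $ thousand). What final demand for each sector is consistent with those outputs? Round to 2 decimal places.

d_C = 123.00, d_G = 366.00, d_B = 79.00

I − A =
  [   0.90    -0.20    -0.35]
  [  -0.25     0.75    -0.15]
  [  -0.15    -0.20     0.65]
d = (I − A) x:
  d_C = (+0.90)·480 + (-0.20)·740 + (-0.35)·460 = 123.00
  d_G = (-0.25)·480 + (+0.75)·740 + (-0.15)·460 = 366.00
  d_B = (-0.15)·480 + (-0.20)·740 + (+0.65)·460 = 79.00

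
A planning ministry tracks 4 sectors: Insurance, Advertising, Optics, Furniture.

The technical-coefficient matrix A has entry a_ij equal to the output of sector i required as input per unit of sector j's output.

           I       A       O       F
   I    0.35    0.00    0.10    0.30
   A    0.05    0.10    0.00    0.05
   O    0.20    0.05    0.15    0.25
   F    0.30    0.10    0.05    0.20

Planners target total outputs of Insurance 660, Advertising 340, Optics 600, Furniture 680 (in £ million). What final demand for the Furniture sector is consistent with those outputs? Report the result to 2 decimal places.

d_F = 282.00

I − A =
  [   0.65     0.00    -0.10    -0.30]
  [  -0.05     0.90     0.00    -0.05]
  [  -0.20    -0.05     0.85    -0.25]
  [  -0.30    -0.10    -0.05     0.80]
d = (I − A) x:
  d_I = (+0.65)·660 + (+0.00)·340 + (-0.10)·600 + (-0.30)·680 = 165.00
  d_A = (-0.05)·660 + (+0.90)·340 + (+0.00)·600 + (-0.05)·680 = 239.00
  d_O = (-0.20)·660 + (-0.05)·340 + (+0.85)·600 + (-0.25)·680 = 191.00
  d_F = (-0.30)·660 + (-0.10)·340 + (-0.05)·600 + (+0.80)·680 = 282.00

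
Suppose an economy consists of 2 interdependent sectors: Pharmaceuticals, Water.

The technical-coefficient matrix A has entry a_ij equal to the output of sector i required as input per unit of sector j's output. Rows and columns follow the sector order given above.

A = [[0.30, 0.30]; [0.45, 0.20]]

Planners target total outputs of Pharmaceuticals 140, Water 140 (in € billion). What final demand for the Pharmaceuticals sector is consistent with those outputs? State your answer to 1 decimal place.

I − A =
  [   0.70    -0.30]
  [  -0.45     0.80]
d = (I − A) x:
  d_P = (+0.70)·140 + (-0.30)·140 = 56.0
  d_W = (-0.45)·140 + (+0.80)·140 = 49.0

d_P = 56.0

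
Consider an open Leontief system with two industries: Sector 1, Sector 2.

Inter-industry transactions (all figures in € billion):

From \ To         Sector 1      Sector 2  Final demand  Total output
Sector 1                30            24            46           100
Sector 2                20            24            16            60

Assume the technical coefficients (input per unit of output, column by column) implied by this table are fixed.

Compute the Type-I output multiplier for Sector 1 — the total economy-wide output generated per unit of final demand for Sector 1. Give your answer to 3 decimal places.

m_1 = 2.353

Technical coefficients a_ij = z_ij / X_j:
  a_11 = 30/100 = 0.30, a_21 = 20/100 = 0.20
  a_12 = 24/60 = 0.40, a_22 = 24/60 = 0.40
I − A =
  [   0.70    -0.40]
  [  -0.20     0.60]
det(I−A) = (0.70)(0.60) − (-0.40)(-0.20) = 0.3400
adj(I−A) = [[0.60, 0.40], [0.20, 0.70]]
(I − A)⁻¹ = adj(I−A) / det(I−A) ≈
  [   1.7647     1.1765]
  [   0.5882     2.0588]
The output multiplier for sector j is the column-j sum of the Leontief inverse (I − A)⁻¹ = adj(I−A) / det(I−A).
Column 1 of adj(I−A): (0.60, 0.20); det(I−A) = 0.3400.
m_1 = (0.60 + 0.20) / 0.3400 = 0.80 / 0.3400 ≈ 2.353.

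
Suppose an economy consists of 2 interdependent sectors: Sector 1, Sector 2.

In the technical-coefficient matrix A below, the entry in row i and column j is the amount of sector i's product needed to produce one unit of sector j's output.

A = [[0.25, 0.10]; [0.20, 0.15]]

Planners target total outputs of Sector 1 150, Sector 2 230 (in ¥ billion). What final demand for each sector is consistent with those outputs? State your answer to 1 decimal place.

d_1 = 89.5, d_2 = 165.5

I − A =
  [   0.75    -0.10]
  [  -0.20     0.85]
d = (I − A) x:
  d_1 = (+0.75)·150 + (-0.10)·230 = 89.5
  d_2 = (-0.20)·150 + (+0.85)·230 = 165.5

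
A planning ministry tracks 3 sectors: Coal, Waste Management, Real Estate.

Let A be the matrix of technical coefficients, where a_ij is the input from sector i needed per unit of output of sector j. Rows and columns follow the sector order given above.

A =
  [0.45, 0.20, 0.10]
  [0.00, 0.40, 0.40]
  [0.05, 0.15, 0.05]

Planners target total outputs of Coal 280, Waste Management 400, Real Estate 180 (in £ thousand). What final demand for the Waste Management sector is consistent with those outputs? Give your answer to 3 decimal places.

I − A =
  [   0.55    -0.20    -0.10]
  [   0.00     0.60    -0.40]
  [  -0.05    -0.15     0.95]
d = (I − A) x:
  d_1 = (+0.55)·280 + (-0.20)·400 + (-0.10)·180 = 56.000
  d_2 = (+0.00)·280 + (+0.60)·400 + (-0.40)·180 = 168.000
  d_3 = (-0.05)·280 + (-0.15)·400 + (+0.95)·180 = 97.000

d_2 = 168.000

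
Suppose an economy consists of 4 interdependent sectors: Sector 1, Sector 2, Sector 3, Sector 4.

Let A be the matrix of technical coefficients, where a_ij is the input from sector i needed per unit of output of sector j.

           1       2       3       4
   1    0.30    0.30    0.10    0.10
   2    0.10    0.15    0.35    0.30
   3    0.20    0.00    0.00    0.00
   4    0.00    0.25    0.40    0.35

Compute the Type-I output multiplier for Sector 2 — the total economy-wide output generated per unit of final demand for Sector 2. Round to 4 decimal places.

I − A =
  [   0.70    -0.30    -0.10    -0.10]
  [  -0.10     0.85    -0.35    -0.30]
  [  -0.20     0.00     1.00     0.00]
  [   0.00    -0.25    -0.40     0.65]
Compute the cofactors C_ij = (−1)^(i+j)·(3×3 minor ij) of I−A; the adjugate is their transpose:
adj(I−A) = Cᵀ =
  [ 0.47750   0.22000   0.19475   0.17500]
  [ 0.13450   0.43400   0.25375   0.22100]
  [ 0.09550   0.04400   0.31225   0.03500]
  [ 0.11050   0.19400   0.28975   0.52700]
det(I−A) = Σ_j (I−A)_1j·C_1j = (0.70)(0.47750) + (-0.30)(0.13450) + (-0.10)(0.09550) + (-0.10)(0.11050) = 0.2733
(I − A)⁻¹ = adj(I−A) / det(I−A) ≈
  [   1.74716     0.80498     0.71259     0.64032]
  [   0.49213     1.58800     0.92847     0.80864]
  [   0.34943     0.16100     1.14252     0.12806]
  [   0.40432     0.70984     1.06019     1.92828]
The output multiplier for sector j is the column-j sum of the Leontief inverse (I − A)⁻¹ = adj(I−A) / det(I−A).
Column 2 of adj(I−A): (0.22000, 0.43400, 0.04400, 0.19400); det(I−A) = 0.2733.
m_2 = (0.22000 + 0.43400 + 0.04400 + 0.19400) / 0.2733 = 0.892 / 0.2733 ≈ 3.2638.

m_2 = 3.2638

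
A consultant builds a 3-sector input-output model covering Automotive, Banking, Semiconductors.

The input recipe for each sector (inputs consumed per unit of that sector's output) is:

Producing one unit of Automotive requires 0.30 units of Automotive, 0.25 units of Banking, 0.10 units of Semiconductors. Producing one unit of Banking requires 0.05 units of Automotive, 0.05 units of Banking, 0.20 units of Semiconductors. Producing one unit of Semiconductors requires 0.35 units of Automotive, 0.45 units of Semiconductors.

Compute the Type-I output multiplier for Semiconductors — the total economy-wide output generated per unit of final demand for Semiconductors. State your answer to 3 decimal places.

I − A =
  [   0.70    -0.05    -0.35]
  [  -0.25     0.95     0.00]
  [  -0.10    -0.20     0.55]
Cofactors of I−A, C_ij = (−1)^(i+j)·(minor ij) (rows/columns in the sector order above):
  C_11 = (0.95)(0.55) − (0.00)(-0.20) = 0.5225
  C_12 = −[(-0.25)(0.55) − (0.00)(-0.10)] = 0.1375
  C_13 = (-0.25)(-0.20) − (0.95)(-0.10) = 0.1450
  C_21 = −[(-0.05)(0.55) − (-0.35)(-0.20)] = 0.0975
  C_22 = (0.70)(0.55) − (-0.35)(-0.10) = 0.3500
  C_23 = −[(0.70)(-0.20) − (-0.05)(-0.10)] = 0.1450
  C_31 = (-0.05)(0.00) − (-0.35)(0.95) = 0.3325
  C_32 = −[(0.70)(0.00) − (-0.35)(-0.25)] = 0.0875
  C_33 = (0.70)(0.95) − (-0.05)(-0.25) = 0.6525
det(I−A) = Σ_j (I−A)_1j·C_1j = (0.70)(0.5225) + (-0.05)(0.1375) + (-0.35)(0.1450) = 0.308125
adj(I−A) = Cᵀ =
  [ 0.5225   0.0975   0.3325]
  [ 0.1375   0.3500   0.0875]
  [ 0.1450   0.1450   0.6525]
(I − A)⁻¹ = adj(I−A) / det(I−A) ≈
  [   1.6957     0.3164     1.0791]
  [   0.4462     1.1359     0.2840]
  [   0.4706     0.4706     2.1176]
The output multiplier for sector j is the column-j sum of the Leontief inverse (I − A)⁻¹ = adj(I−A) / det(I−A).
Column S of adj(I−A): (0.3325, 0.0875, 0.6525); det(I−A) = 0.308125.
m_S = (0.3325 + 0.0875 + 0.6525) / 0.308125 = 1.0725 / 0.308125 ≈ 3.481.

m_S = 3.481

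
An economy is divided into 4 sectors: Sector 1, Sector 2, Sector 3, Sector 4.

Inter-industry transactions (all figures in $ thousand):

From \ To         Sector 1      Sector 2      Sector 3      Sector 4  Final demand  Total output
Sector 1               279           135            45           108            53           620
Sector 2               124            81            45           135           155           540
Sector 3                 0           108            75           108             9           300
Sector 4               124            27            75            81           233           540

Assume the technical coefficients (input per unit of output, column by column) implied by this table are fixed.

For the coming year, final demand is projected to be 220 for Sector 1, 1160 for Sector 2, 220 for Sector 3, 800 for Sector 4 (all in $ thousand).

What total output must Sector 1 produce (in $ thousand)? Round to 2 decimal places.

Technical coefficients a_ij = z_ij / X_j:
  a_11 = 279/620 = 0.45, a_21 = 124/620 = 0.20, a_31 = 0/620 = 0.00, a_41 = 124/620 = 0.20
  a_12 = 135/540 = 0.25, a_22 = 81/540 = 0.15, a_32 = 108/540 = 0.20, a_42 = 27/540 = 0.05
  a_13 = 45/300 = 0.15, a_23 = 45/300 = 0.15, a_33 = 75/300 = 0.25, a_43 = 75/300 = 0.25
  a_14 = 108/540 = 0.20, a_24 = 135/540 = 0.25, a_34 = 108/540 = 0.20, a_44 = 81/540 = 0.15
I − A =
  [   0.55    -0.25    -0.15    -0.20]
  [  -0.20     0.85    -0.15    -0.25]
  [   0.00    -0.20     0.75    -0.20]
  [  -0.20    -0.05    -0.25     0.85]
Compute the cofactors C_ij = (−1)^(i+j)·(3×3 minor ij) of I−A; the adjugate is their transpose:
adj(I−A) = Cᵀ =
  [ 0.450500   0.191375   0.198000   0.208875]
  [ 0.161000   0.287125   0.141500   0.155625]
  [ 0.080000   0.101000   0.299500   0.119000]
  [ 0.139000   0.091625   0.143000   0.290625]
det(I−A) = Σ_j (I−A)_1j·C_1j = (0.55)(0.450500) + (-0.25)(0.161000) + (-0.15)(0.080000) + (-0.20)(0.139000) = 0.167725
(I − A)⁻¹ = adj(I−A) / det(I−A) ≈
  [   2.6859     1.1410     1.1805     1.2453]
  [   0.9599     1.7119     0.8436     0.9279]
  [   0.4770     0.6022     1.7857     0.7095]
  [   0.8287     0.5463     0.8526     1.7327]
x = (I − A)⁻¹ d = adj(I−A)·d / det(I−A), with det(I−A) = 0.167725:
  x_1 = (0.450500·220 + 0.191375·1160 + 0.198000·220 + 0.208875·800) / 0.167725 = 531.765 / 0.167725 ≈ 3170.46
  x_2 = (0.161000·220 + 0.287125·1160 + 0.141500·220 + 0.155625·800) / 0.167725 = 524.115 / 0.167725 ≈ 3124.85
  x_3 = (0.080000·220 + 0.101000·1160 + 0.299500·220 + 0.119000·800) / 0.167725 = 295.85 / 0.167725 ≈ 1763.90
  x_4 = (0.139000·220 + 0.091625·1160 + 0.143000·220 + 0.290625·800) / 0.167725 = 400.825 / 0.167725 ≈ 2389.77

x_1 = 3170.46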